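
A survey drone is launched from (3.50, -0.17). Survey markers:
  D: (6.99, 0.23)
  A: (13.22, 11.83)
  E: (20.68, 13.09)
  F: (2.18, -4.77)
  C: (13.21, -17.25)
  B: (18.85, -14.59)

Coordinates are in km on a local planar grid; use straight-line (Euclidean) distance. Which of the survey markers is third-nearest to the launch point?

A

Distances from the launch point ((3.50, -0.17)):
D: 3.5 km
F: 4.8 km
A: 15.4 km
C: 19.6 km
B: 21.1 km
E: 21.7 km
The third-nearest is A at 15.4 km.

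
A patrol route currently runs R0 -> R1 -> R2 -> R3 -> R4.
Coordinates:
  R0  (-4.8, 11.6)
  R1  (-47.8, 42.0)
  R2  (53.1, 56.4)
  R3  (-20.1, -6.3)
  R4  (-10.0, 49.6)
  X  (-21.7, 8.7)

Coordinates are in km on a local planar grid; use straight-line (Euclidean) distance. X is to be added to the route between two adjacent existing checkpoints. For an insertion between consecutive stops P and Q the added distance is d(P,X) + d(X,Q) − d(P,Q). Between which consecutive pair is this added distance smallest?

Added distance for inserting X between each consecutive pair:
R0–R1: 6.8 km
R1–R2: 29.1 km
R2–R3: 7.4 km
R3–R4: 0.8 km
Smallest added distance is 0.8 km, inserting between R3 and R4.

between R3 and R4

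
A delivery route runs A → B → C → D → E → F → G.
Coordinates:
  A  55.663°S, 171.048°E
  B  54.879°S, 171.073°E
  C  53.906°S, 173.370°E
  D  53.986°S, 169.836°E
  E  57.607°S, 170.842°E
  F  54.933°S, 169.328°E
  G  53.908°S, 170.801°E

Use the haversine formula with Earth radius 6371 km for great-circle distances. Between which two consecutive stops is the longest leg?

D–E

Leg distances:
A→B: 87.2 km
B→C: 183.9 km
C→D: 231.4 km
D→E: 407.5 km
E→F: 311.7 km
F→G: 148.6 km
The longest leg is D–E at 407.5 km.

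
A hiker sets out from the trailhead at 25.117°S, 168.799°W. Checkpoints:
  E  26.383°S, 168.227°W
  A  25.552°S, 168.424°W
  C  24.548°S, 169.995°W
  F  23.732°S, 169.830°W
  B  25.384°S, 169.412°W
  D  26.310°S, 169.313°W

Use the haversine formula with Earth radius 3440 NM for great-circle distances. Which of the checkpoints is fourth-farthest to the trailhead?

Distances from the trailhead (25.117°S, 168.799°W):
F: 100.5 NM
E: 82.1 NM
D: 76.8 NM
C: 73.6 NM
B: 36.9 NM
A: 33.1 NM
The fourth-farthest is C at 73.6 NM.

C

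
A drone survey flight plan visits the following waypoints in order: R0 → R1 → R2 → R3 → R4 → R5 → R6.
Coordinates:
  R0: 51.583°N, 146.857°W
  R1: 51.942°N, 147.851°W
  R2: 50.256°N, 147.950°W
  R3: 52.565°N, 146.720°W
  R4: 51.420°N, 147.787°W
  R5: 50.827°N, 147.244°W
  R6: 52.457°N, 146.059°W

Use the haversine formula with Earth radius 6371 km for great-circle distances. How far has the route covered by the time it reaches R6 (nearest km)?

Leg distances:
R0→R1: 79.2 km  (cumulative 79.2 km)
R1→R2: 187.6 km  (cumulative 266.8 km)
R2→R3: 270.5 km  (cumulative 537.3 km)
R3→R4: 146.8 km  (cumulative 684.1 km)
R4→R5: 76.1 km  (cumulative 760.2 km)
R5→R6: 198.8 km  (cumulative 959.0 km)
Cumulative distance at R6 ≈ 959 km.

959 km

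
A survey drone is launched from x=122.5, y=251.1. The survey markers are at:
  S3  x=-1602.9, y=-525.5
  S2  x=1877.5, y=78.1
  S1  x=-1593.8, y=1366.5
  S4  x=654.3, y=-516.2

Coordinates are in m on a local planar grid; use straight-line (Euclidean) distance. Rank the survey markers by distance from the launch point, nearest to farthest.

S4, S2, S3, S1

Distances from the launch point:
S4 x=654.3, y=-516.2: 933.6 m
S2 x=1877.5, y=78.1: 1763.5 m
S3 x=-1602.9, y=-525.5: 1892.1 m
S1 x=-1593.8, y=1366.5: 2046.9 m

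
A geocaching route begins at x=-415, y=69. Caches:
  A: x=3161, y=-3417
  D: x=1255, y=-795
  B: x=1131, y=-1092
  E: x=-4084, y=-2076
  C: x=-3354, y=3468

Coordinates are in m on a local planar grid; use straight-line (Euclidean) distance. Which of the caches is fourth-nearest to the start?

Distance to each, sorted:
D: 1880.3 m
B: 1933.4 m
E: 4250.0 m
C: 4493.4 m
A: 4994.0 m
The fourth-nearest is C at 4493.4 m.

C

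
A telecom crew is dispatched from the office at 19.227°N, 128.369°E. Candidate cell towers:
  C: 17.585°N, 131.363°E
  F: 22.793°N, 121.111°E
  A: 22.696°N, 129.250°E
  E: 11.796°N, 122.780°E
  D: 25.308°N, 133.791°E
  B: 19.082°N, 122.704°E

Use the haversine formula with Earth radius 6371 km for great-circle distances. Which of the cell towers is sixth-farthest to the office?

C

Distance to each, sorted:
E: 1020.2 km
D: 876.4 km
F: 851.2 km
B: 595.2 km
A: 396.4 km
C: 364.8 km
The sixth-farthest is C at 364.8 km.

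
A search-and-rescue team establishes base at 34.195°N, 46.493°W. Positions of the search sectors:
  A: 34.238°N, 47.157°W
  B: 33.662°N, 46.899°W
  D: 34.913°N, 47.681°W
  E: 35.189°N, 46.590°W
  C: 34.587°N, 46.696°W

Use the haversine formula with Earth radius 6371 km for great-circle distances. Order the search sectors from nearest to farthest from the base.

Distance from the base at 34.195°N, 46.493°W to each:
C 34.587°N, 46.696°W: 47.4 km
A 34.238°N, 47.157°W: 61.2 km
B 33.662°N, 46.899°W: 70.1 km
E 35.189°N, 46.590°W: 110.9 km
D 34.913°N, 47.681°W: 134.9 km

C, A, B, E, D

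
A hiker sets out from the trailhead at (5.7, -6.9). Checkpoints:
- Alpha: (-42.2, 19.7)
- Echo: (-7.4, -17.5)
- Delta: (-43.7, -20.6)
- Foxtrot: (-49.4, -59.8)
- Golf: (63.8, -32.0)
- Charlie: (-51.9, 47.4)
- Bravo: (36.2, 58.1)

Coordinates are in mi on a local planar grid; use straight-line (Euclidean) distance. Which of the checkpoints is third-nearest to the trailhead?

Alpha

Distance to each, sorted:
Echo: 16.9 mi
Delta: 51.3 mi
Alpha: 54.8 mi
Golf: 63.3 mi
Bravo: 71.8 mi
Foxtrot: 76.4 mi
Charlie: 79.2 mi
The third-nearest is Alpha at 54.8 mi.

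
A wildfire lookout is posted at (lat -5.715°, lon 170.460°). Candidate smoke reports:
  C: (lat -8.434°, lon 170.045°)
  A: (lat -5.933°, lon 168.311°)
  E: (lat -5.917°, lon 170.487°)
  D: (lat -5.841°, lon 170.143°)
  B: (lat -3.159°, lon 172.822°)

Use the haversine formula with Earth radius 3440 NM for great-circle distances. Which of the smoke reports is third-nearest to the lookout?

A

Distances from the lookout ((lat -5.715°, lon 170.460°)):
E: 12.2 NM
D: 20.4 NM
A: 129.0 NM
C: 165.1 NM
B: 208.7 NM
The third-nearest is A at 129.0 NM.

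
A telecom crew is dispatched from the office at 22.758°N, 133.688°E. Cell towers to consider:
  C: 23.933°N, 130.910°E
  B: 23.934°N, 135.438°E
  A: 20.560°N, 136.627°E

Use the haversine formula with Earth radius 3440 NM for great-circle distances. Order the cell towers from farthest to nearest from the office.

A, C, B

Distances from the office:
A 20.560°N, 136.627°E: 210.5 NM
C 23.933°N, 130.910°E: 168.6 NM
B 23.934°N, 135.438°E: 119.5 NM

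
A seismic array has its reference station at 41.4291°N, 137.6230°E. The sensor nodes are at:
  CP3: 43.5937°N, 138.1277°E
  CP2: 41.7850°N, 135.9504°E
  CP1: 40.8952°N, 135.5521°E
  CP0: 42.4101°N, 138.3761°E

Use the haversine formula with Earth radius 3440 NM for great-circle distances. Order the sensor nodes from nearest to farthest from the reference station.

Distances from the reference station:
CP0 42.4101°N, 138.3761°E: 67.8 NM
CP2 41.7850°N, 135.9504°E: 78.1 NM
CP1 40.8952°N, 135.5521°E: 98.9 NM
CP3 43.5937°N, 138.1277°E: 131.9 NM

CP0, CP2, CP1, CP3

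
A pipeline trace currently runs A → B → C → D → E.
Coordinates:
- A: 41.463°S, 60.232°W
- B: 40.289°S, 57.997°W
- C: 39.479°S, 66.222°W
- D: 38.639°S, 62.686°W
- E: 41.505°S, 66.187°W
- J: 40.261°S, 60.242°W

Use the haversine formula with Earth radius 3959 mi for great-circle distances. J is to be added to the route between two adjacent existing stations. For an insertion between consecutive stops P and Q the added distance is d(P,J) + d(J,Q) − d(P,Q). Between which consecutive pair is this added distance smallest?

between B and C

Added distance for inserting J between each consecutive pair:
A–B: 59.2 mi
B–C: 0.5 mi
C–D: 295.2 mi
D–E: 223.1 mi
Smallest added distance is 0.5 mi, inserting between B and C.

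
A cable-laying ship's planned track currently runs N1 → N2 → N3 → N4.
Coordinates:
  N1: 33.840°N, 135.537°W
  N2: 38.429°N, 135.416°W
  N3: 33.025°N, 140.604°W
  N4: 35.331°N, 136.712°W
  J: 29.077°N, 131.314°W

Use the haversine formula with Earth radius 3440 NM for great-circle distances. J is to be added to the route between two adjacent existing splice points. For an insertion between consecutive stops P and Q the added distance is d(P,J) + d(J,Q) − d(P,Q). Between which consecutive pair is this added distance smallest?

between N1 and N2

Added distance for inserting J between each consecutive pair:
N1–N2: 680.3 NM
N2–N3: 719.4 NM
N3–N4: 760.1 NM
Smallest added distance is 680.3 NM, inserting between N1 and N2.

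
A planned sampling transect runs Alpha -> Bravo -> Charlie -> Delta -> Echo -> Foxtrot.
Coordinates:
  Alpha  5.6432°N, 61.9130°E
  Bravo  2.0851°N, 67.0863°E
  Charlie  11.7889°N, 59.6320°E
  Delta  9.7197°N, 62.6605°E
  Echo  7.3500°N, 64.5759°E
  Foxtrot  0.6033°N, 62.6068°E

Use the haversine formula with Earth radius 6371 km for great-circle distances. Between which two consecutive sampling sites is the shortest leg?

Delta–Echo

Leg distances:
Alpha→Bravo: 697.0 km
Bravo→Charlie: 1356.3 km
Charlie→Delta: 403.0 km
Delta→Echo: 337.3 km
Echo→Foxtrot: 781.3 km
The shortest leg is Delta–Echo at 337.3 km.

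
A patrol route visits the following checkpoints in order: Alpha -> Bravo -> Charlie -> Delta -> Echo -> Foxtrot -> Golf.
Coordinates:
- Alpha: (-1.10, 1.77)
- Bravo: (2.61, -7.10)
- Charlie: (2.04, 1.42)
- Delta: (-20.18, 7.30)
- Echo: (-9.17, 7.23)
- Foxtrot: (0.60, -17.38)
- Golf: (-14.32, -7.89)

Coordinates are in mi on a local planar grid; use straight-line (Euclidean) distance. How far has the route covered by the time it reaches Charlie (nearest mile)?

Leg distances:
Alpha→Bravo: 9.6 mi  (cumulative 9.6 mi)
Bravo→Charlie: 8.5 mi  (cumulative 18.2 mi)
Cumulative distance at Charlie ≈ 18 mi.

18 mi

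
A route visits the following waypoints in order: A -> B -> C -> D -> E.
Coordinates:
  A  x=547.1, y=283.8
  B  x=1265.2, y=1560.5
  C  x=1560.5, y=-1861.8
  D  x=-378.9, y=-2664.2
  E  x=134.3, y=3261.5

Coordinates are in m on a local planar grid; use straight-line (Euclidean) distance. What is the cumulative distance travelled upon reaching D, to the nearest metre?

Leg distances:
A→B: 1464.8 m  (cumulative 1464.8 m)
B→C: 3435.0 m  (cumulative 4899.8 m)
C→D: 2098.8 m  (cumulative 6998.7 m)
Cumulative distance at D ≈ 6999 m.

6999 m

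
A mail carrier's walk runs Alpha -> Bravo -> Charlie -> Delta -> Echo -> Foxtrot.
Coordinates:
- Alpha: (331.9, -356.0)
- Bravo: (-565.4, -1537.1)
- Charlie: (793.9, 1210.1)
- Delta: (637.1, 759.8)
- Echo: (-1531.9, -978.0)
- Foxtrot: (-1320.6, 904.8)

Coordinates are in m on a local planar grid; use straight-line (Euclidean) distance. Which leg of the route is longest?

Leg distances:
Alpha→Bravo: 1483.3 m
Bravo→Charlie: 3065.1 m
Charlie→Delta: 476.8 m
Delta→Echo: 2779.3 m
Echo→Foxtrot: 1894.6 m
The longest leg is Bravo–Charlie at 3065.1 m.

Bravo–Charlie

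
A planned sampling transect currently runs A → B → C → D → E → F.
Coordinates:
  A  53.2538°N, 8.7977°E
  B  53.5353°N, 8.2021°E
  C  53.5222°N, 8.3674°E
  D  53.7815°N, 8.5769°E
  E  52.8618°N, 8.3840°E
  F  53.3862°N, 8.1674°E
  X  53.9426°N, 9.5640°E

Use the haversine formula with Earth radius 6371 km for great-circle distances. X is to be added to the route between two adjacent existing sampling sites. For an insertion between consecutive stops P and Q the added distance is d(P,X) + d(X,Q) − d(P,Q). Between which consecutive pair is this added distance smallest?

Added distance for inserting X between each consecutive pair:
A–B: 141.8 km
B–C: 180.9 km
C–D: 126.7 km
D–E: 107.5 km
E–F: 194.2 km
Smallest added distance is 107.5 km, inserting between D and E.

between D and E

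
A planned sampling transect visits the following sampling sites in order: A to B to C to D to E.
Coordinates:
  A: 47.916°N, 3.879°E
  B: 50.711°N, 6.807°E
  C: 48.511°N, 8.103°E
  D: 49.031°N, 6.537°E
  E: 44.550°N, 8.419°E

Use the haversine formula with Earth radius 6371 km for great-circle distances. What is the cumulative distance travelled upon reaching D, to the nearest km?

767 km

Leg distances:
A→B: 376.3 km  (cumulative 376.3 km)
B→C: 261.8 km  (cumulative 638.1 km)
C→D: 128.5 km  (cumulative 766.6 km)
Cumulative distance at D ≈ 767 km.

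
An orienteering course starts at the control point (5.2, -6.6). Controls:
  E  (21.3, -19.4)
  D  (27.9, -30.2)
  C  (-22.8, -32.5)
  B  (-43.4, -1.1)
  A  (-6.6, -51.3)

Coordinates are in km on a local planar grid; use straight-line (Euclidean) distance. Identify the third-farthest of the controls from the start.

Distances from the start ((5.2, -6.6)):
B: 48.9 km
A: 46.2 km
C: 38.1 km
D: 32.7 km
E: 20.6 km
The third-farthest is C at 38.1 km.

C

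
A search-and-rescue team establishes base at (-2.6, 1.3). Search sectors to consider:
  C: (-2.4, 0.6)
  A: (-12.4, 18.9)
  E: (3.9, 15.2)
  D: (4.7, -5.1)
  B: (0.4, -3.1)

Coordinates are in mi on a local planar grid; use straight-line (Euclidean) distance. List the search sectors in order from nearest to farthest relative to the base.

Computing each straight-line distance from (-2.6, 1.3):
C (-2.4, 0.6): 0.7 mi
B (0.4, -3.1): 5.3 mi
D (4.7, -5.1): 9.7 mi
E (3.9, 15.2): 15.3 mi
A (-12.4, 18.9): 20.1 mi

C, B, D, E, A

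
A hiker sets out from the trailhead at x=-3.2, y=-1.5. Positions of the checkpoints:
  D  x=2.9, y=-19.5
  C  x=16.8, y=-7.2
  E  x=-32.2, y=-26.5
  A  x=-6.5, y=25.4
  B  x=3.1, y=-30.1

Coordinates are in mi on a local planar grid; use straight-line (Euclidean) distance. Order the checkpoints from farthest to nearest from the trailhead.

Distance from the trailhead at x=-3.2, y=-1.5 to each:
E x=-32.2, y=-26.5: 38.3 mi
B x=3.1, y=-30.1: 29.3 mi
A x=-6.5, y=25.4: 27.1 mi
C x=16.8, y=-7.2: 20.8 mi
D x=2.9, y=-19.5: 19.0 mi

E, B, A, C, D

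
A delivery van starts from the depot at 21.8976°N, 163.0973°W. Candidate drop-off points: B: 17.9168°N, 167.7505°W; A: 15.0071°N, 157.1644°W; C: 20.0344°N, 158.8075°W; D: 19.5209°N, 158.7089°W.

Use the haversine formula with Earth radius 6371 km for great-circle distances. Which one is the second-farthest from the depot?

Distances from the depot (21.8976°N, 163.0973°W):
A: 988.9 km
B: 657.6 km
D: 527.4 km
C: 491.2 km
The second-farthest is B at 657.6 km.

B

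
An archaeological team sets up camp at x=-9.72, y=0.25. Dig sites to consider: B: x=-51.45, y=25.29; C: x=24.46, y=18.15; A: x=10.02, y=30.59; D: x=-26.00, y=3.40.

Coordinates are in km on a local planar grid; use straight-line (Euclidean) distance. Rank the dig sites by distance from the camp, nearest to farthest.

Computing each straight-line distance from x=-9.72, y=0.25:
D x=-26.00, y=3.40: 16.6 km
A x=10.02, y=30.59: 36.2 km
C x=24.46, y=18.15: 38.6 km
B x=-51.45, y=25.29: 48.7 km

D, A, C, B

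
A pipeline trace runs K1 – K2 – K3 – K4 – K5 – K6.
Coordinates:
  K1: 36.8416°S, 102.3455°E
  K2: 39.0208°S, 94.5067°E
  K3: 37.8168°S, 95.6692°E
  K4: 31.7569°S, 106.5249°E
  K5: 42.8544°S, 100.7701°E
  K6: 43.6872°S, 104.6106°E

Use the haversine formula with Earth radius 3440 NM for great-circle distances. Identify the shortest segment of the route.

K2–K3

Leg distances:
K1→K2: 393.4 NM
K2→K3: 90.6 NM
K3→K4: 646.5 NM
K4→K5: 720.3 NM
K5→K6: 175.2 NM
The shortest leg is K2–K3 at 90.6 NM.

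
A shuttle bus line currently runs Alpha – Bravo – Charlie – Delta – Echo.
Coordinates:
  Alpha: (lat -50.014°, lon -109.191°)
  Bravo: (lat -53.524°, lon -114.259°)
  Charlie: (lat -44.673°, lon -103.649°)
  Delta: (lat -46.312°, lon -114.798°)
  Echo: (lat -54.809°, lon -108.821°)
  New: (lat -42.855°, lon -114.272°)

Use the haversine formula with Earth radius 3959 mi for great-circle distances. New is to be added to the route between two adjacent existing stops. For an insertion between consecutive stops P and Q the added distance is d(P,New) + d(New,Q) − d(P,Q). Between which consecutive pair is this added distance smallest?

Added distance for inserting New between each consecutive pair:
Alpha–Bravo: 962.5 mi
Bravo–Charlie: 505.8 mi
Charlie–Delta: 233.3 mi
Delta–Echo: 459.5 mi
Smallest added distance is 233.3 mi, inserting between Charlie and Delta.

between Charlie and Delta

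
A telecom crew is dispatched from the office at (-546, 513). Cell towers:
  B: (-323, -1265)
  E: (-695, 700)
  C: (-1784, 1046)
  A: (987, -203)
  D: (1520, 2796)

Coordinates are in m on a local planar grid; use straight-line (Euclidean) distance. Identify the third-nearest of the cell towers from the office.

A

Distances from the office ((-546, 513)):
E: 239.1 m
C: 1347.9 m
A: 1692.0 m
B: 1791.9 m
D: 3079.0 m
The third-nearest is A at 1692.0 m.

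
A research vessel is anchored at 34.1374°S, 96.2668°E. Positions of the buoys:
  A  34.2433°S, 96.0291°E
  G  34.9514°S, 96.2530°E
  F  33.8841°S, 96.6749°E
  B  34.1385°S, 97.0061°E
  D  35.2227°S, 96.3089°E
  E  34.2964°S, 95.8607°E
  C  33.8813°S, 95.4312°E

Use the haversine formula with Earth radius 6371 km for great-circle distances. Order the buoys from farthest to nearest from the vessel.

D, G, C, B, F, E, A

Distance from the vessel at 34.1374°S, 96.2668°E to each:
D 35.2227°S, 96.3089°E: 120.7 km
G 34.9514°S, 96.2530°E: 90.5 km
C 33.8813°S, 95.4312°E: 82.1 km
B 34.1385°S, 97.0061°E: 68.0 km
F 33.8841°S, 96.6749°E: 47.0 km
E 34.2964°S, 95.8607°E: 41.3 km
A 34.2433°S, 96.0291°E: 24.8 km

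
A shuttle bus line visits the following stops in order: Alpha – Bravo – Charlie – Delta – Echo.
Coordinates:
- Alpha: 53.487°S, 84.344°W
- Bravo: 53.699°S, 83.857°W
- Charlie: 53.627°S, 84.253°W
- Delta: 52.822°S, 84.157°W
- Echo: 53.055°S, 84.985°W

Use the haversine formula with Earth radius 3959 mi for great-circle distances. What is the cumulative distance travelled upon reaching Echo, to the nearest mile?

Leg distances:
Alpha→Bravo: 24.8 mi  (cumulative 24.8 mi)
Bravo→Charlie: 17.0 mi  (cumulative 41.7 mi)
Charlie→Delta: 55.8 mi  (cumulative 97.5 mi)
Delta→Echo: 38.1 mi  (cumulative 135.5 mi)
Cumulative distance at Echo ≈ 136 mi.

136 mi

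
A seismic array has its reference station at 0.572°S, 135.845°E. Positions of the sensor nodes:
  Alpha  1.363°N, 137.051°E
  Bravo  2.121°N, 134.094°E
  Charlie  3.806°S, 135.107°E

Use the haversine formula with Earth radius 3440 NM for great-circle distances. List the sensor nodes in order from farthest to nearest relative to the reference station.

Charlie, Bravo, Alpha

Distance from the reference station at 0.572°S, 135.845°E to each:
Charlie 3.806°S, 135.107°E: 199.2 NM
Bravo 2.121°N, 134.094°E: 192.8 NM
Alpha 1.363°N, 137.051°E: 136.9 NM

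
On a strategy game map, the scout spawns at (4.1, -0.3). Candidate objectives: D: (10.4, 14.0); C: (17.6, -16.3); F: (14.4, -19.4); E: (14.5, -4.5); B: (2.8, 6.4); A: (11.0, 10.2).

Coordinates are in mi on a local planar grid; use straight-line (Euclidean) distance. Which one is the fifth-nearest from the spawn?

C

Distances from the spawn ((4.1, -0.3)):
B: 6.8 mi
E: 11.2 mi
A: 12.6 mi
D: 15.6 mi
C: 20.9 mi
F: 21.7 mi
The fifth-nearest is C at 20.9 mi.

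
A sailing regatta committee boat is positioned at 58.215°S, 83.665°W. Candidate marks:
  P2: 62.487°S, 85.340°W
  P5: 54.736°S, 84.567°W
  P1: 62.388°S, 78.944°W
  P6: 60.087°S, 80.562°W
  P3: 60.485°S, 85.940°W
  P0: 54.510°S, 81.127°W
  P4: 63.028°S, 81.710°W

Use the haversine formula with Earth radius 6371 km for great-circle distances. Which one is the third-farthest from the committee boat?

P2

Distances from the committee boat (58.215°S, 83.665°W):
P4: 545.6 km
P1: 531.6 km
P2: 483.8 km
P0: 440.6 km
P5: 390.8 km
P3: 283.4 km
P6: 273.1 km
The third-farthest is P2 at 483.8 km.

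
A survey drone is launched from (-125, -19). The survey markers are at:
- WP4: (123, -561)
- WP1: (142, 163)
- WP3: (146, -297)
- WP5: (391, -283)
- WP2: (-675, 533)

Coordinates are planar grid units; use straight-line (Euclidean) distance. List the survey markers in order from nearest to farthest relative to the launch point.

WP1, WP3, WP5, WP4, WP2

Computing each straight-line distance from (-125, -19):
WP1 (142, 163): 323.1
WP3 (146, -297): 388.2
WP5 (391, -283): 579.6
WP4 (123, -561): 596.0
WP2 (-675, 533): 779.2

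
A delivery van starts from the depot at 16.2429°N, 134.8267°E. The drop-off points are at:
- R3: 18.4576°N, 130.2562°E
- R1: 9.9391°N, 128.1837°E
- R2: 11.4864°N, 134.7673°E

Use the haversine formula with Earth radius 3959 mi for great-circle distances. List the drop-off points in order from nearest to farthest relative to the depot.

R2, R3, R1

Distances from the depot:
R2 11.4864°N, 134.7673°E: 328.7 mi
R3 18.4576°N, 130.2562°E: 338.0 mi
R1 9.9391°N, 128.1837°E: 624.0 mi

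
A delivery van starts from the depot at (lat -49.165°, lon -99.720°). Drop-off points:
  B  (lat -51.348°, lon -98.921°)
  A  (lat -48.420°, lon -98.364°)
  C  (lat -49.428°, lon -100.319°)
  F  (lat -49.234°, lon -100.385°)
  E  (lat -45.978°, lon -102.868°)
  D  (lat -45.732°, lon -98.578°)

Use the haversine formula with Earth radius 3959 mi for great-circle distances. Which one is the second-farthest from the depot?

D

Distance to each, sorted:
E: 264.6 mi
D: 243.1 mi
B: 154.9 mi
A: 80.4 mi
C: 32.5 mi
F: 30.4 mi
The second-farthest is D at 243.1 mi.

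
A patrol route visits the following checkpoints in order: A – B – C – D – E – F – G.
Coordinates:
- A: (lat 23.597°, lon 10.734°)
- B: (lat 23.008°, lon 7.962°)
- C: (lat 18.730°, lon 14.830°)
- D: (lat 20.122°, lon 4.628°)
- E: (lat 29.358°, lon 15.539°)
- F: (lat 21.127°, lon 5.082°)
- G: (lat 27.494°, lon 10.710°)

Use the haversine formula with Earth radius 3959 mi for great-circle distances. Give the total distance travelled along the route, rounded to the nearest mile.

3750 mi

Leg distances:
A→B: 180.6 mi  (cumulative 180.6 mi)
B→C: 532.8 mi  (cumulative 713.3 mi)
C→D: 671.6 mi  (cumulative 1384.9 mi)
D→E: 935.0 mi  (cumulative 2319.9 mi)
E→F: 865.5 mi  (cumulative 3185.5 mi)
F→G: 564.7 mi  (cumulative 3750.2 mi)
Total route length ≈ 3750 mi.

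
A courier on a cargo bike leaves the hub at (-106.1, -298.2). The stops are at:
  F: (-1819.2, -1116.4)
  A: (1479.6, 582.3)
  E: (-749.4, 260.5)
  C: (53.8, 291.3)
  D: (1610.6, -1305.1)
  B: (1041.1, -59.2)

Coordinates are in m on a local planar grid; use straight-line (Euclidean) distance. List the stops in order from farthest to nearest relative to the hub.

D, F, A, B, E, C

Distance from the hub at (-106.1, -298.2) to each:
D (1610.6, -1305.1): 1990.2 m
F (-1819.2, -1116.4): 1898.5 m
A (1479.6, 582.3): 1813.8 m
B (1041.1, -59.2): 1171.8 m
E (-749.4, 260.5): 852.0 m
C (53.8, 291.3): 610.8 m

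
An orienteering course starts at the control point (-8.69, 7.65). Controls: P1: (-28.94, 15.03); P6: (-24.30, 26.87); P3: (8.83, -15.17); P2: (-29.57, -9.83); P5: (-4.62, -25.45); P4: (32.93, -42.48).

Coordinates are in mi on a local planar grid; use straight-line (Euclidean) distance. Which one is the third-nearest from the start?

Distances from the start ((-8.69, 7.65)):
P1: 21.6 mi
P6: 24.8 mi
P2: 27.2 mi
P3: 28.8 mi
P5: 33.3 mi
P4: 65.2 mi
The third-nearest is P2 at 27.2 mi.

P2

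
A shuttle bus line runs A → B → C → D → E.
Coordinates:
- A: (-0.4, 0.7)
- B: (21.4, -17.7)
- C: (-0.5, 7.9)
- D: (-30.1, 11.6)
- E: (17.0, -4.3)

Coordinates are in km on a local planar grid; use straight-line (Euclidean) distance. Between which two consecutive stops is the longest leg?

Leg distances:
A→B: 28.5 km
B→C: 33.7 km
C→D: 29.8 km
D→E: 49.7 km
The longest leg is D–E at 49.7 km.

D–E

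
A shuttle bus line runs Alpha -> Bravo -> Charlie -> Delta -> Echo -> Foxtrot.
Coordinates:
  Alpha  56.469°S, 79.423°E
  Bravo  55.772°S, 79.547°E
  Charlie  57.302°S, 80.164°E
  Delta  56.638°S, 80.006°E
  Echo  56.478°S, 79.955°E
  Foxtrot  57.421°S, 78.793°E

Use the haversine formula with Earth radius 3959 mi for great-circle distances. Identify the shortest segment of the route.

Leg distances:
Alpha→Bravo: 48.4 mi
Bravo→Charlie: 108.3 mi
Charlie→Delta: 46.3 mi
Delta→Echo: 11.2 mi
Echo→Foxtrot: 78.5 mi
The shortest leg is Delta–Echo at 11.2 mi.

Delta–Echo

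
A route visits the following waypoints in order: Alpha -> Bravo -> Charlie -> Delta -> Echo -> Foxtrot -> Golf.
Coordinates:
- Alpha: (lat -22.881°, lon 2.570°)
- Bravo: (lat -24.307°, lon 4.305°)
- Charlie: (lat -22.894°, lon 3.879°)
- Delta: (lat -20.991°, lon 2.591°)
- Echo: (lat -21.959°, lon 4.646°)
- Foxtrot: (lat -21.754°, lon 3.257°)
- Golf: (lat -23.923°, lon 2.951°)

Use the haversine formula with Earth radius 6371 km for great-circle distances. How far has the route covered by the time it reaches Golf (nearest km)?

Leg distances:
Alpha→Bravo: 237.5 km  (cumulative 237.5 km)
Bravo→Charlie: 163.0 km  (cumulative 400.5 km)
Charlie→Delta: 249.8 km  (cumulative 650.3 km)
Delta→Echo: 238.3 km  (cumulative 888.7 km)
Echo→Foxtrot: 145.1 km  (cumulative 1033.8 km)
Foxtrot→Golf: 243.2 km  (cumulative 1277.0 km)
Cumulative distance at Golf ≈ 1277 km.

1277 km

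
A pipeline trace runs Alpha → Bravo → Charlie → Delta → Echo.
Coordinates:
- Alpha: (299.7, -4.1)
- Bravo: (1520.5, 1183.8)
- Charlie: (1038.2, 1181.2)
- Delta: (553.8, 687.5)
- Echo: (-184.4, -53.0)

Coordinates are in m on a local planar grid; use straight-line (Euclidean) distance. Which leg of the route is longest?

Leg distances:
Alpha→Bravo: 1703.4 m
Bravo→Charlie: 482.3 m
Charlie→Delta: 691.7 m
Delta→Echo: 1045.6 m
The longest leg is Alpha–Bravo at 1703.4 m.

Alpha–Bravo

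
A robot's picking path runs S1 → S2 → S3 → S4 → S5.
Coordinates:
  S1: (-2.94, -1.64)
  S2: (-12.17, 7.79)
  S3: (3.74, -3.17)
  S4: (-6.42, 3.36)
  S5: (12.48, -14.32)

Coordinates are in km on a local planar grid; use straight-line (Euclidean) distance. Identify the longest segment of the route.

S4–S5

Leg distances:
S1→S2: 13.2 km
S2→S3: 19.3 km
S3→S4: 12.1 km
S4→S5: 25.9 km
The longest leg is S4–S5 at 25.9 km.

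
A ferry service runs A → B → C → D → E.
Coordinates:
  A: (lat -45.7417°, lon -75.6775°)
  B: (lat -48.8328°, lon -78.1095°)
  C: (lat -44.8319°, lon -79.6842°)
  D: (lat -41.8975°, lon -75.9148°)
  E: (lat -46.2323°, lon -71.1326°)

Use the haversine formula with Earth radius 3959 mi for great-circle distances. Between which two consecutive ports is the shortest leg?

Leg distances:
A→B: 242.1 mi
B→C: 286.3 mi
C→D: 277.4 mi
D→E: 382.1 mi
The shortest leg is A–B at 242.1 mi.

A–B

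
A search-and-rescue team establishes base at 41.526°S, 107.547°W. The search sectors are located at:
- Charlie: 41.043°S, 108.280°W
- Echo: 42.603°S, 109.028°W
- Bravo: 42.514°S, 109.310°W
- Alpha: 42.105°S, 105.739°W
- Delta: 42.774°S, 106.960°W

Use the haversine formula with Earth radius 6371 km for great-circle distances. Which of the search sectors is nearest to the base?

Distances from the base (41.526°S, 107.547°W):
Charlie: 81.5 km
Delta: 147.0 km
Alpha: 163.1 km
Echo: 171.1 km
Bravo: 182.4 km
The nearest is Charlie at 81.5 km.

Charlie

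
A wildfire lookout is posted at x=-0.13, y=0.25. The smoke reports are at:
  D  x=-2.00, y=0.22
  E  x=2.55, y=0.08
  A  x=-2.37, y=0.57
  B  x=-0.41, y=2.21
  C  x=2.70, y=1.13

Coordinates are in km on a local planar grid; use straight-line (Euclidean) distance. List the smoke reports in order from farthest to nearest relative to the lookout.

C, E, A, B, D

Computing each straight-line distance from x=-0.13, y=0.25:
C x=2.70, y=1.13: 3.0 km
E x=2.55, y=0.08: 2.7 km
A x=-2.37, y=0.57: 2.3 km
B x=-0.41, y=2.21: 2.0 km
D x=-2.00, y=0.22: 1.9 km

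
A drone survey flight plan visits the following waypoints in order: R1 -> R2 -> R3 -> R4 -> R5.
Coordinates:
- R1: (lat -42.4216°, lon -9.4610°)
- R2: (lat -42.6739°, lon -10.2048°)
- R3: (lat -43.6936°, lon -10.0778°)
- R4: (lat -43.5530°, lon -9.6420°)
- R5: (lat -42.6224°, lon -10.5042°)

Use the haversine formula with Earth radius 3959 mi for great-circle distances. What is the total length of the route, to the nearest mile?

214 mi

Leg distances:
R1→R2: 41.7 mi  (cumulative 41.7 mi)
R2→R3: 70.7 mi  (cumulative 112.4 mi)
R3→R4: 23.9 mi  (cumulative 136.3 mi)
R4→R5: 77.6 mi  (cumulative 213.9 mi)
Total route length ≈ 214 mi.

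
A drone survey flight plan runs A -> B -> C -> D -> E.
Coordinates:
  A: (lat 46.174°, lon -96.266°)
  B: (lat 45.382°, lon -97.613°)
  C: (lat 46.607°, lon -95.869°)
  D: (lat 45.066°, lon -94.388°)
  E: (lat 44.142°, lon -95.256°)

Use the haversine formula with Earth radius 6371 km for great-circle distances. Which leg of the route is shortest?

D–E

Leg distances:
A→B: 136.6 km
B→C: 191.6 km
C→D: 206.2 km
D→E: 123.6 km
The shortest leg is D–E at 123.6 km.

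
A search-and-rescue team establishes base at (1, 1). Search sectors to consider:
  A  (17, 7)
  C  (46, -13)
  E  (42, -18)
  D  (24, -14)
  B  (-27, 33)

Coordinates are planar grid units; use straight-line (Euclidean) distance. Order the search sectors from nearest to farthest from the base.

A, D, B, E, C

Computing each straight-line distance from (1, 1):
A (17, 7): 17.1
D (24, -14): 27.5
B (-27, 33): 42.5
E (42, -18): 45.2
C (46, -13): 47.1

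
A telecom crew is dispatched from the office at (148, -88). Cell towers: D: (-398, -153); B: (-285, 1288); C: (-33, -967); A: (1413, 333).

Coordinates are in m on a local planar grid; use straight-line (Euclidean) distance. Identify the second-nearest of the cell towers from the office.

Distance to each, sorted:
D: 549.9 m
C: 897.4 m
A: 1333.2 m
B: 1442.5 m
The second-nearest is C at 897.4 m.

C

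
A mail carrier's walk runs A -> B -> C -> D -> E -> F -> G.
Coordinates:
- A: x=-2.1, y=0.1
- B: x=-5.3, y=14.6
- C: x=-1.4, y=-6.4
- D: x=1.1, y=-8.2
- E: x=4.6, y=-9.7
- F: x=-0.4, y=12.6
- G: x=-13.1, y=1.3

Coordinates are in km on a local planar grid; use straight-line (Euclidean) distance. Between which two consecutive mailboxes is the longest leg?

E–F

Leg distances:
A→B: 14.8 km
B→C: 21.4 km
C→D: 3.1 km
D→E: 3.8 km
E→F: 22.9 km
F→G: 17.0 km
The longest leg is E–F at 22.9 km.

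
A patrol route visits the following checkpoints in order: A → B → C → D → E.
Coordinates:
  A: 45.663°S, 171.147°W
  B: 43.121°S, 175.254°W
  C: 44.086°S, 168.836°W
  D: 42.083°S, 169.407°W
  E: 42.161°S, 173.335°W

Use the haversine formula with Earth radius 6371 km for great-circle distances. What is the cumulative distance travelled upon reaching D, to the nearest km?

Leg distances:
A→B: 431.6 km  (cumulative 431.6 km)
B→C: 527.6 km  (cumulative 959.3 km)
C→D: 227.5 km  (cumulative 1186.8 km)
Cumulative distance at D ≈ 1187 km.

1187 km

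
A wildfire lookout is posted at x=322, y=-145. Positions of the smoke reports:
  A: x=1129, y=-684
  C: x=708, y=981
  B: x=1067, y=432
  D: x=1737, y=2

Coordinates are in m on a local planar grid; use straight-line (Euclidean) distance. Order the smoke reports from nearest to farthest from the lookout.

B, A, C, D

Computing each straight-line distance from x=322, y=-145:
B x=1067, y=432: 942.3 m
A x=1129, y=-684: 970.4 m
C x=708, y=981: 1190.3 m
D x=1737, y=2: 1422.6 m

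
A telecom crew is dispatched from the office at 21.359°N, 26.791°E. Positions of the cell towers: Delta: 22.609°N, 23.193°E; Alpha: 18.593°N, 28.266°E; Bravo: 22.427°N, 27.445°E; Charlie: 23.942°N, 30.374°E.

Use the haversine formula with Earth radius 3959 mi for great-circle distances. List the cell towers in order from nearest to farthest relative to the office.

Distance from the office at 21.359°N, 26.791°E to each:
Bravo 22.427°N, 27.445°E: 84.9 mi
Alpha 18.593°N, 28.266°E: 213.8 mi
Delta 22.609°N, 23.193°E: 246.2 mi
Charlie 23.942°N, 30.374°E: 289.9 mi

Bravo, Alpha, Delta, Charlie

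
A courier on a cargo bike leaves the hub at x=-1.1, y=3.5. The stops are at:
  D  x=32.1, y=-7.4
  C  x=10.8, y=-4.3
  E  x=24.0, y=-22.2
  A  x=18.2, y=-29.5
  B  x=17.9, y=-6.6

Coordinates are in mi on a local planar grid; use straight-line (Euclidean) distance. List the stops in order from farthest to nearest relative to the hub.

Distance from the hub at x=-1.1, y=3.5 to each:
A x=18.2, y=-29.5: 38.2 mi
E x=24.0, y=-22.2: 35.9 mi
D x=32.1, y=-7.4: 34.9 mi
B x=17.9, y=-6.6: 21.5 mi
C x=10.8, y=-4.3: 14.2 mi

A, E, D, B, C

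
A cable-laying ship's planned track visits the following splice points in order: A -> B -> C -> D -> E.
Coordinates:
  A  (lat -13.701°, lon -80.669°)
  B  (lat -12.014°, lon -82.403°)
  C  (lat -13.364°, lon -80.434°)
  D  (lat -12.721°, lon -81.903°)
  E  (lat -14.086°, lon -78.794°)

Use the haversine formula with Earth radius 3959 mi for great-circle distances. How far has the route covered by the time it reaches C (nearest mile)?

Leg distances:
A→B: 165.0 mi  (cumulative 165.0 mi)
B→C: 162.2 mi  (cumulative 327.2 mi)
Cumulative distance at C ≈ 327 mi.

327 mi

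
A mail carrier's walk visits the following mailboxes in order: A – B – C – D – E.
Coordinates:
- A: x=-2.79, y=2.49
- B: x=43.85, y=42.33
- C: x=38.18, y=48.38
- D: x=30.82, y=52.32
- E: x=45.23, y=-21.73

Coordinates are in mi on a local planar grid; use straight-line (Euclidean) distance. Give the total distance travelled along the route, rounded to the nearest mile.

153 mi

Leg distances:
A→B: 61.3 mi  (cumulative 61.3 mi)
B→C: 8.3 mi  (cumulative 69.6 mi)
C→D: 8.3 mi  (cumulative 78.0 mi)
D→E: 75.4 mi  (cumulative 153.4 mi)
Total route length ≈ 153 mi.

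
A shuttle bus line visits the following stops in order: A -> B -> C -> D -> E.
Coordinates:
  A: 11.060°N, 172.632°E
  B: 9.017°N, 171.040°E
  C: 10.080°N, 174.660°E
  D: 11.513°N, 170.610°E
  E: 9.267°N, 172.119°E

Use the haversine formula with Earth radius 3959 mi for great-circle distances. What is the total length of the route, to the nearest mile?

913 mi

Leg distances:
A→B: 177.9 mi  (cumulative 177.9 mi)
B→C: 257.4 mi  (cumulative 435.3 mi)
C→D: 292.2 mi  (cumulative 727.5 mi)
D→E: 186.0 mi  (cumulative 913.5 mi)
Total route length ≈ 913 mi.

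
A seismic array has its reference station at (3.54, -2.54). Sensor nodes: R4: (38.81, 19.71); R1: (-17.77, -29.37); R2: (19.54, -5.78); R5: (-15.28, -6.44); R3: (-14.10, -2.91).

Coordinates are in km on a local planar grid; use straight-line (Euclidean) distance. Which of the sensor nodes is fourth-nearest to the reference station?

Distances from the reference station ((3.54, -2.54)):
R2: 16.3 km
R3: 17.6 km
R5: 19.2 km
R1: 34.3 km
R4: 41.7 km
The fourth-nearest is R1 at 34.3 km.

R1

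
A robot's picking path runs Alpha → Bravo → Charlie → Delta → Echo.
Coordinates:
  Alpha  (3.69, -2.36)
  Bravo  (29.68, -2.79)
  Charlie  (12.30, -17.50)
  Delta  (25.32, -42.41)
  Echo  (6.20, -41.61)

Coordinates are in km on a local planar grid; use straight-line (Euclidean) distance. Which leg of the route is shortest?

Delta–Echo

Leg distances:
Alpha→Bravo: 26.0 km
Bravo→Charlie: 22.8 km
Charlie→Delta: 28.1 km
Delta→Echo: 19.1 km
The shortest leg is Delta–Echo at 19.1 km.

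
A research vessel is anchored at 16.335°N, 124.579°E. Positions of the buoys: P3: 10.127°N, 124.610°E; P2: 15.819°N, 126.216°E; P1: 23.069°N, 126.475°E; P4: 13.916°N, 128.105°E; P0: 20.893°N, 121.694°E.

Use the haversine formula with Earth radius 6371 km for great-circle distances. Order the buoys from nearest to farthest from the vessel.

Computing each great-circle distance from 16.335°N, 124.579°E:
P2 15.819°N, 126.216°E: 184.1 km
P4 13.916°N, 128.105°E: 464.3 km
P0 20.893°N, 121.694°E: 591.0 km
P3 10.127°N, 124.610°E: 690.3 km
P1 23.069°N, 126.475°E: 774.6 km

P2, P4, P0, P3, P1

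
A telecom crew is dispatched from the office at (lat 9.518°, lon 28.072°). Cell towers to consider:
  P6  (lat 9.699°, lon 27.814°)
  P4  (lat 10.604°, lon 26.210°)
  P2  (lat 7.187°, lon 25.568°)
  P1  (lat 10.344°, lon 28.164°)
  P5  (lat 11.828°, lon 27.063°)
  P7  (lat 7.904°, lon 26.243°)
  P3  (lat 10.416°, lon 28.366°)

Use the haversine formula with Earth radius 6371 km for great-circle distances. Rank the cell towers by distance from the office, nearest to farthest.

P6, P1, P3, P4, P7, P5, P2

Distance from the office at (lat 9.518°, lon 28.072°) to each:
P6 (lat 9.699°, lon 27.814°): 34.7 km
P1 (lat 10.344°, lon 28.164°): 92.4 km
P3 (lat 10.416°, lon 28.366°): 104.9 km
P4 (lat 10.604°, lon 26.210°): 236.9 km
P7 (lat 7.904°, lon 26.243°): 269.5 km
P5 (lat 11.828°, lon 27.063°): 279.5 km
P2 (lat 7.187°, lon 25.568°): 378.2 km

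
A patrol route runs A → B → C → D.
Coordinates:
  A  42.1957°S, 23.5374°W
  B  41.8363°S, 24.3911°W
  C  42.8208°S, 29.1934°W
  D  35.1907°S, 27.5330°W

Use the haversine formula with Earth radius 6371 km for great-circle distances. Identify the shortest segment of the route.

A–B

Leg distances:
A→B: 81.1 km
B→C: 409.6 km
C→D: 860.4 km
The shortest leg is A–B at 81.1 km.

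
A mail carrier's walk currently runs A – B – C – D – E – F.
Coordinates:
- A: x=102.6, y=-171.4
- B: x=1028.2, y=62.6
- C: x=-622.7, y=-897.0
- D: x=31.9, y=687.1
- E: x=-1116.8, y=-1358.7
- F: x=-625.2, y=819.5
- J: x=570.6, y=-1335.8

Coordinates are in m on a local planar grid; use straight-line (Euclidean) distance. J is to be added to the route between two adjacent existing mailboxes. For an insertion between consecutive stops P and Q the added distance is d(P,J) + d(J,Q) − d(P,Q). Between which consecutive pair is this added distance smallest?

between B and C

Added distance for inserting J between each consecutive pair:
A–B: 1771.6 m
B–C: 833.3 m
C–D: 1650.8 m
D–E: 1434.7 m
E–F: 1919.4 m
Smallest added distance is 833.3 m, inserting between B and C.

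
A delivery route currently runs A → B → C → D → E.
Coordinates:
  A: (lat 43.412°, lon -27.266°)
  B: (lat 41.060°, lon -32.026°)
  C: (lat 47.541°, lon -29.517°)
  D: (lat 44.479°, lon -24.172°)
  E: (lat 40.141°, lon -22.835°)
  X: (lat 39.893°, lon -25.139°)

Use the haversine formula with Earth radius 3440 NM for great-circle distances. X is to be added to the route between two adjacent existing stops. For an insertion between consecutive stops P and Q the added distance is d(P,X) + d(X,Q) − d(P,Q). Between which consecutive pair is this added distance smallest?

Added distance for inserting X between each consecutive pair:
A–B: 299.6 NM
B–C: 415.2 NM
C–D: 486.6 NM
D–E: 118.5 NM
Smallest added distance is 118.5 NM, inserting between D and E.

between D and E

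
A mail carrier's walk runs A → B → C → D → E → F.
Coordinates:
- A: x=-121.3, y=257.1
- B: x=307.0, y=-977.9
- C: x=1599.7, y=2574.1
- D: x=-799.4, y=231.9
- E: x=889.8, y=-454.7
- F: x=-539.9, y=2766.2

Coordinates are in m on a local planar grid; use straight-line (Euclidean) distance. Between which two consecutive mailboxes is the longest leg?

B–C

Leg distances:
A→B: 1307.2 m
B→C: 3779.9 m
C→D: 3352.8 m
D→E: 1823.4 m
E→F: 3524.0 m
The longest leg is B–C at 3779.9 m.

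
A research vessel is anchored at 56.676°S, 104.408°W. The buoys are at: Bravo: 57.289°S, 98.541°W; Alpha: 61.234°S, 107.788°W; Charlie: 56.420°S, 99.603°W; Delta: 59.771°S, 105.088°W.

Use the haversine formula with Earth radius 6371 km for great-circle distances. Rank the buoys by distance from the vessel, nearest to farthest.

Charlie, Delta, Bravo, Alpha

Computing each great-circle distance from 56.676°S, 104.408°W:
Charlie 56.420°S, 99.603°W: 295.8 km
Delta 59.771°S, 105.088°W: 346.4 km
Bravo 57.289°S, 98.541°W: 361.8 km
Alpha 61.234°S, 107.788°W: 542.4 km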